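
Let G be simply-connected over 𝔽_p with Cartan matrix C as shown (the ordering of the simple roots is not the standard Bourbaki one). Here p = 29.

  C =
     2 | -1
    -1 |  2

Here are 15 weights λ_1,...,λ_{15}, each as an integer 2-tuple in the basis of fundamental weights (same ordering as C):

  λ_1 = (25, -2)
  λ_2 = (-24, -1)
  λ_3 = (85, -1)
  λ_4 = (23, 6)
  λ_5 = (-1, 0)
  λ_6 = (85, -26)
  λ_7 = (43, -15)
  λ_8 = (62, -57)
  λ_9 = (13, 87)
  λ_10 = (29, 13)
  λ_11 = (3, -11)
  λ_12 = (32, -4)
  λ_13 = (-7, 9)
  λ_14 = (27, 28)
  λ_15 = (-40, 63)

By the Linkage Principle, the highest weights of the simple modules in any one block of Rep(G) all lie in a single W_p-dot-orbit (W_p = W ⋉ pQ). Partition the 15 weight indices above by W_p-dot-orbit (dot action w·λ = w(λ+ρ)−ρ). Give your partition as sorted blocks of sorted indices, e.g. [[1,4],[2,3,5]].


Dynkin diagram of C (from the 2 off-diagonal −1 entries): A_2.

Ā_29 reps of the 15 weights (A_2, coords as presented):

    [1] (25, 1)
    [2] (0, 23)
    [3] (0, 1)
    [4] (22, 5)
    [5] (0, 1)
    [6] (25, 1)
    [7] (14, 1)
    [8] (22, 5)
    [9] (14, 1)
    [10] (14, 1)
    [11] (6, 4)
    [12] (25, 1)
    [13] (6, 4)
    [14] (0, 1)
    [15] (6, 4)

These 15 weights hit 6 W_29-dot-orbits; sizes (3, 1, 3, 2, 3, 3):

[[1, 6, 12], [2], [3, 5, 14], [4, 8], [7, 9, 10], [11, 13, 15]]


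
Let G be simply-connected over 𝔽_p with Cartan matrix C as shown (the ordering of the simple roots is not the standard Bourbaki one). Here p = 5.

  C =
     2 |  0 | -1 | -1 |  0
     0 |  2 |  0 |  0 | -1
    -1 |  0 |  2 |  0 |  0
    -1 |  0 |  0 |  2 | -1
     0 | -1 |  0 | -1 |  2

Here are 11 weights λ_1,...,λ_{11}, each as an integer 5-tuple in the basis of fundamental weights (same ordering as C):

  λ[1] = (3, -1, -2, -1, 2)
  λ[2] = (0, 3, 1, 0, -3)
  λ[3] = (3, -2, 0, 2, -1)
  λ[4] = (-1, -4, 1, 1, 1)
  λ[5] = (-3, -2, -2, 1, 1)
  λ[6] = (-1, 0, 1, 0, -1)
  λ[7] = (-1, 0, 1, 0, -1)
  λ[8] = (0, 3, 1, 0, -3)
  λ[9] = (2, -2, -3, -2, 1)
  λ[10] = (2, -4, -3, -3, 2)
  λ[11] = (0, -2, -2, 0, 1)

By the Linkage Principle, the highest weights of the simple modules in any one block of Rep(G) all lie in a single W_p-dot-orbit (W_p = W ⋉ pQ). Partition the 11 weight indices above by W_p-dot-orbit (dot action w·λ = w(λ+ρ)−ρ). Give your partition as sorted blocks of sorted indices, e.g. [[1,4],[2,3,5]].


C ↔ A_5 under row/col permutation; |W(A_5)| = 720.

Alcove-folded reps (p=5, 11 weights, presented ϖ-order):

  [1] (2, 1, 0, 0, 1) · [2] (0, 1, 1, 1, 1) · [3] (2, 1, 0, 0, 1) · [4] (0, 1, 1, 1, 1) · [5] (0, 1, 2, 1, 0) · [6] (0, 1, 2, 1, 0) · [7] (0, 1, 2, 1, 0) · [8] (0, 1, 1, 1, 1) · [9] (0, 1, 2, 1, 0) · [10] (0, 1, 1, 1, 1) · [11] (0, 1, 1, 1, 1)

Linkage partition of the 11 weights (3 classes, p=5):

[[1, 3], [2, 4, 8, 10, 11], [5, 6, 7, 9]]


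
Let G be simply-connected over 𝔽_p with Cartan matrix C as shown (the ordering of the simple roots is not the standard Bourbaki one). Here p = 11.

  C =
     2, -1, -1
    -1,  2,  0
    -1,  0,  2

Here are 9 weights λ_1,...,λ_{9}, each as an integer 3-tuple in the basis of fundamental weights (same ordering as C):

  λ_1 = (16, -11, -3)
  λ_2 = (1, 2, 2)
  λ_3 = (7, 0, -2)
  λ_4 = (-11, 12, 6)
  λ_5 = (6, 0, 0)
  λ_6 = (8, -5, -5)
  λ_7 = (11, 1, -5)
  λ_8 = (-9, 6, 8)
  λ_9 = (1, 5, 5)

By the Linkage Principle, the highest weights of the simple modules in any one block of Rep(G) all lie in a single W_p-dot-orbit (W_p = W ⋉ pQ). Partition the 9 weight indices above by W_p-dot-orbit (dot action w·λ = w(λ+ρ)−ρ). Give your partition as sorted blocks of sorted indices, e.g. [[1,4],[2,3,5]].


C ↔ A_3 under row/col permutation; |W(A_3)| = 24.

Folding the 9 weights λ_j+ρ into Ā_11 (reps in the given 3-coord order):

  λ_1 → (1, 4, 4);  λ_2 → (2, 3, 3);  λ_3 → (7, 1, 1);  λ_4 → (7, 1, 1);  λ_5 → (7, 1, 1);  λ_6 → (1, 4, 4);  λ_7 → (7, 1, 1);  λ_8 → (7, 1, 1);  λ_9 → (2, 3, 3)

Grouping the 9 weights by Ā_11-representative: 3 linkage classes.

[[1, 6], [2, 9], [3, 4, 5, 7, 8]]


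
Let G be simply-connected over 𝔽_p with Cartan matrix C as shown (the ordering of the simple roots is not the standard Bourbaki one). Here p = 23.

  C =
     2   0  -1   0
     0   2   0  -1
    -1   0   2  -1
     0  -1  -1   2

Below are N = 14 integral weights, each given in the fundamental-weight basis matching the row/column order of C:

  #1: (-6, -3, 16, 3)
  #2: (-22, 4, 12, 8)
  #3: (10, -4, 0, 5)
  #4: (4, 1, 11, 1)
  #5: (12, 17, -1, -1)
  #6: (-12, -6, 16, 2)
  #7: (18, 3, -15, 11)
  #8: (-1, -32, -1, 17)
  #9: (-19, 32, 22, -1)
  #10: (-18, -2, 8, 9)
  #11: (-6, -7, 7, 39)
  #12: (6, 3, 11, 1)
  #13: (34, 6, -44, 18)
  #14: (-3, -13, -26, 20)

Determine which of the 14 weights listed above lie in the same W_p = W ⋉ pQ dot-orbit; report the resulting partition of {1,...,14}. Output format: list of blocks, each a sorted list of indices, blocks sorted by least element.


Dynkin diagram of C (from the 6 off-diagonal −1 entries): A_4.

Ā_23 reps of the 14 weights (A_4, coords as presented):

    1: (5, 2, 12, 2)
    2: (9, 1, 8, 1)
    3: (11, 3, 1, 3)
    4: (5, 2, 12, 2)
    5: (5, 10, 0, 0)
    6: (11, 3, 4, 2)
    7: (5, 2, 12, 2)
    8: (5, 10, 0, 0)
    9: (5, 10, 0, 0)
    10: (9, 1, 8, 1)
    11: (11, 3, 4, 2)
    12: (5, 2, 12, 2)
    13: (11, 3, 1, 3)
    14: (5, 2, 12, 2)

5 distinct reps among the 14 weights ⇒ 5 W_23-linkage classes:

[[1, 4, 7, 12, 14], [2, 10], [3, 13], [5, 8, 9], [6, 11]]


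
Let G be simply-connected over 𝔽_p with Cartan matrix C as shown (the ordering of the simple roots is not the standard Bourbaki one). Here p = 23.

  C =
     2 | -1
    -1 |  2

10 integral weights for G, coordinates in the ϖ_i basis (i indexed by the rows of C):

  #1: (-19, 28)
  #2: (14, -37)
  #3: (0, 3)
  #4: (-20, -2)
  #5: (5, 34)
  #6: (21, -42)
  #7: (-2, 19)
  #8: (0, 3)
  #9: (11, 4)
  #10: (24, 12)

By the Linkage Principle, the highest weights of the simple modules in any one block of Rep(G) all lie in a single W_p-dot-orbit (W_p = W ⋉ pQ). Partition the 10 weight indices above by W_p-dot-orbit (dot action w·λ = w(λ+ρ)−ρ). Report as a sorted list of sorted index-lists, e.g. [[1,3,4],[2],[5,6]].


Cartan matrix: type A_2 (|W|=6); un-permuting the 2 rows.

Ā_23 reps of the 10 weights (A_2, coords as presented):

  1: (12, 5);  2: (8, 2);  3: (1, 4);  4: (1, 19);  5: (12, 5);  6: (1, 4);  7: (1, 19);  8: (1, 4);  9: (12, 5);  10: (8, 2)

4 distinct reps among the 10 weights ⇒ 4 W_23-linkage classes:

[[1, 5, 9], [2, 10], [3, 6, 8], [4, 7]]


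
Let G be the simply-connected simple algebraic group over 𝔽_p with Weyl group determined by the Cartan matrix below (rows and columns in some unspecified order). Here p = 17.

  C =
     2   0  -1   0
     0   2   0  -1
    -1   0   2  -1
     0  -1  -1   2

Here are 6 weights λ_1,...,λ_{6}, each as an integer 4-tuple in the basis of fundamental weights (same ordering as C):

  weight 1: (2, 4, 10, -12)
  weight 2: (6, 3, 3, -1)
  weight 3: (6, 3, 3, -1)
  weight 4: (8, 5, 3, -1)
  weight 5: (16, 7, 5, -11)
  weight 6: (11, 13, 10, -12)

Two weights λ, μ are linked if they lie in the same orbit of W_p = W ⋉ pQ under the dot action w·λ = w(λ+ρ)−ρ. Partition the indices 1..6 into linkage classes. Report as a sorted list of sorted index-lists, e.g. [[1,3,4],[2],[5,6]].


A_4 Cartan matrix, 4 simple roots permuted; ρ=(1,1,1,1).

Alcove-folded reps (p=17, 6 weights, presented ϖ-order):

    λ_1+ρ ↦ (3, 6, 0, 5)
    λ_2+ρ ↦ (7, 4, 4, 0)
    λ_3+ρ ↦ (7, 4, 4, 0)
    λ_4+ρ ↦ (7, 4, 4, 0)
    λ_5+ρ ↦ (7, 4, 4, 0)
    λ_6+ρ ↦ (3, 6, 0, 5)

2 distinct reps among the 6 weights ⇒ 2 W_17-linkage classes:

[[1, 6], [2, 3, 4, 5]]


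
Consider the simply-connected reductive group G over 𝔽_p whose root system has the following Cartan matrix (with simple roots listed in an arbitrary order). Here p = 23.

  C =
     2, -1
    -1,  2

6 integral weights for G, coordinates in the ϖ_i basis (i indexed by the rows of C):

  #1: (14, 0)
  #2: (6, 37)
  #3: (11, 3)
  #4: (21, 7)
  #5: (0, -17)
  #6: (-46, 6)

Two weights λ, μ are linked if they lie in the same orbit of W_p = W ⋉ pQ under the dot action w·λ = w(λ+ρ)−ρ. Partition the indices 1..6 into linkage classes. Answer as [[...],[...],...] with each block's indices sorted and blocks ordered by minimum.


Type A_2, rank 2, |W|=6; reorder rows/cols to standard.

Each λ_j+ρ reduced to Ā_23; 2-tuples below use C's row order:

  λ_1+ρ ↦ (15, 1);  λ_2+ρ ↦ (15, 1);  λ_3+ρ ↦ (12, 4);  λ_4+ρ ↦ (15, 1);  λ_5+ρ ↦ (15, 1);  λ_6+ρ ↦ (15, 1)

Grouping the 6 weights by Ā_23-representative: 2 linkage classes.

[[1, 2, 4, 5, 6], [3]]


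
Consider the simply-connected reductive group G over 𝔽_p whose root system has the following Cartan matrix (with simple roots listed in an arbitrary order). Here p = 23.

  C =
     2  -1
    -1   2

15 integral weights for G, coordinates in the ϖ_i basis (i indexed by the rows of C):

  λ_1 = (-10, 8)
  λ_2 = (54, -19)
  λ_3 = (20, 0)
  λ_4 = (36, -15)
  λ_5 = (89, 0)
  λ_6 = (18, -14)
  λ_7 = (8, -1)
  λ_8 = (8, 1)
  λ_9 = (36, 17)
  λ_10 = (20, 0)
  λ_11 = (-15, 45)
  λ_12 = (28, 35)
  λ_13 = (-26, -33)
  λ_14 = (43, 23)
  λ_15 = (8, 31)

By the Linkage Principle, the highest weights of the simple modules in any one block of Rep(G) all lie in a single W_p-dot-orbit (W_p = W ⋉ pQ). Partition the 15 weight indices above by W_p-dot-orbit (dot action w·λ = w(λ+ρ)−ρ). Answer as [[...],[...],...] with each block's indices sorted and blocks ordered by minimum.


C ↔ A_2 under row/col permutation; |W(A_2)| = 6.

Ā_23 reps of the 15 weights (A_2, coords as presented):

  λ_1 → (9, 0);  λ_2 → (9, 5);  λ_3 → (21, 1);  λ_4 → (9, 0);  λ_5 → (21, 1);  λ_6 → (6, 13);  λ_7 → (9, 0);  λ_8 → (9, 2);  λ_9 → (9, 5);  λ_10 → (21, 1);  λ_11 → (9, 0);  λ_12 → (6, 13);  λ_13 → (9, 2);  λ_14 → (21, 1);  λ_15 → (9, 5)

These 15 weights hit 5 W_23-dot-orbits; sizes (4, 3, 4, 2, 2):

[[1, 4, 7, 11], [2, 9, 15], [3, 5, 10, 14], [6, 12], [8, 13]]


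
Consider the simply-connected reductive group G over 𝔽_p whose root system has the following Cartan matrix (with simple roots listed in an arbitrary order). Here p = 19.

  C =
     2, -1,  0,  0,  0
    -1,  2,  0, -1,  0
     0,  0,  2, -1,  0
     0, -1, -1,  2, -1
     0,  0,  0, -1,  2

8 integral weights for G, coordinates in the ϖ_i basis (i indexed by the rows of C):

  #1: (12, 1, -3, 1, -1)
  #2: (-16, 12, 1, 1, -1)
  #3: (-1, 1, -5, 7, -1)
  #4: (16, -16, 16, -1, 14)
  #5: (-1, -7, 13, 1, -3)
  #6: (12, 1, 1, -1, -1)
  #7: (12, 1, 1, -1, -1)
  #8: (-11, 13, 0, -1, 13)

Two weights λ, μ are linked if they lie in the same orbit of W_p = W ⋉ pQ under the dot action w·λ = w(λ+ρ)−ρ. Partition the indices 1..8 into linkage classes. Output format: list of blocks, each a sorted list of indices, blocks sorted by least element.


D_5 Cartan matrix, 5 simple roots permuted; ρ=(1,1,1,1,1).

Alcove-folded reps (p=19, 8 weights, presented ϖ-order):

  [1] (13, 2, 2, 0, 0) · [2] (13, 2, 2, 0, 0) · [3] (0, 2, 4, 4, 0) · [4] (13, 2, 2, 0, 0) · [5] (0, 2, 4, 4, 0) · [6] (13, 2, 2, 0, 0) · [7] (13, 2, 2, 0, 0) · [8] (0, 0, 9, 1, 4)

These 8 weights hit 3 W_19-dot-orbits; sizes (5, 2, 1):

[[1, 2, 4, 6, 7], [3, 5], [8]]


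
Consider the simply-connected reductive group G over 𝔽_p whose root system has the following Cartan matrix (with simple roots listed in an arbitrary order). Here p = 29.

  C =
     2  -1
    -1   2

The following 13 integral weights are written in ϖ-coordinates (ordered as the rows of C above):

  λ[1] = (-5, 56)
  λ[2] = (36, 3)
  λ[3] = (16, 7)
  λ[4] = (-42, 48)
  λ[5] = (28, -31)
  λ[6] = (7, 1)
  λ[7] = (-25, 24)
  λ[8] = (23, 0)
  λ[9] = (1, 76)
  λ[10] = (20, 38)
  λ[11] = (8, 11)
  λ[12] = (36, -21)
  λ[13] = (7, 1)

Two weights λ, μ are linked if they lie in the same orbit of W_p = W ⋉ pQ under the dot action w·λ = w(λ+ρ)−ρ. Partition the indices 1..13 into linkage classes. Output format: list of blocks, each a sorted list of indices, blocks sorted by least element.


A_2 Cartan matrix, 2 simple roots permuted; ρ=(1,1).

Ā_29 reps of the 13 weights (A_2, coords as presented):

  λ_1 → (24, 1) · λ_2 → (17, 8) · λ_3 → (17, 8) · λ_4 → (9, 12) · λ_5 → (0, 28) · λ_6 → (8, 2) · λ_7 → (24, 1) · λ_8 → (24, 1) · λ_9 → (8, 2) · λ_10 → (8, 2) · λ_11 → (9, 12) · λ_12 → (9, 12) · λ_13 → (8, 2)

These 13 weights hit 5 W_29-dot-orbits; sizes (3, 2, 3, 1, 4):

[[1, 7, 8], [2, 3], [4, 11, 12], [5], [6, 9, 10, 13]]


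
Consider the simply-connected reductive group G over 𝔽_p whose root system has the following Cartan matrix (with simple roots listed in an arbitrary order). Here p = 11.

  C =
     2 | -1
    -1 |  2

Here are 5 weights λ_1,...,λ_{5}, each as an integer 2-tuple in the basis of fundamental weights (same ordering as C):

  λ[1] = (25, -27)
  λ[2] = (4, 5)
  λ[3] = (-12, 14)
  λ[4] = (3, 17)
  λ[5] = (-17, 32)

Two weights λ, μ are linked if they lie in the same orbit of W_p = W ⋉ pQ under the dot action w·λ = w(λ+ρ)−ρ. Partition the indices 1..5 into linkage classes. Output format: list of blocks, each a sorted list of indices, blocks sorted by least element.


C ↔ A_2 under row/col permutation; |W(A_2)| = 6.

W_11-reps of the 5 weights in Ā_11 (same 2-coord order as C):

  [1] (7, 0) · [2] (5, 6) · [3] (7, 0) · [4] (7, 0) · [5] (5, 6)

Partition of {1..5} into 2 W_11-dot-orbits:

[[1, 3, 4], [2, 5]]


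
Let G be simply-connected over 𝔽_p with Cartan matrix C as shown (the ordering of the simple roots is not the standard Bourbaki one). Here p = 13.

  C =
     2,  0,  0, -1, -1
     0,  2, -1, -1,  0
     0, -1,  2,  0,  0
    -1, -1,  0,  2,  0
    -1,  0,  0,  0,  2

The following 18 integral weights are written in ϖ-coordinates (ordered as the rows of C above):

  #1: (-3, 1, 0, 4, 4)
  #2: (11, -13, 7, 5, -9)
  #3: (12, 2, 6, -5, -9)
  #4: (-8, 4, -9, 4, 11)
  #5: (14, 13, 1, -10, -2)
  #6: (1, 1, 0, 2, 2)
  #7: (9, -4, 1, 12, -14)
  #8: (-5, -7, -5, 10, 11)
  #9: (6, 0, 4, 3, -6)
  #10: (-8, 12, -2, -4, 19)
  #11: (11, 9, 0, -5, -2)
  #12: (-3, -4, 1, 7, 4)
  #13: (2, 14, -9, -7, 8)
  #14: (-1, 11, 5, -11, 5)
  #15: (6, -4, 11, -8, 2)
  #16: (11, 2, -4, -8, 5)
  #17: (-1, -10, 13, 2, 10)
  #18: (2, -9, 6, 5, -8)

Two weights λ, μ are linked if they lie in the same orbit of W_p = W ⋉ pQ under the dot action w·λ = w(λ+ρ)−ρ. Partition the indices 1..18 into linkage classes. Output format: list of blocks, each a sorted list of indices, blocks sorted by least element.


Dynkin diagram of C (from the 8 off-diagonal −1 entries): A_5.

W_13-reps of the 18 weights in Ā_13 (same 5-coord order as C):

  [1] (2, 2, 1, 3, 3);  [2] (2, 1, 1, 4, 1);  [3] (1, 1, 0, 3, 2);  [4] (2, 2, 1, 3, 3);  [5] (2, 1, 1, 4, 1);  [6] (2, 2, 1, 3, 3);  [7] (3, 7, 2, 0, 0);  [8] (1, 1, 0, 3, 2);  [9] (2, 1, 1, 4, 1);  [10] (3, 7, 2, 0, 0);  [11] (2, 1, 1, 4, 1);  [12] (2, 2, 1, 3, 3);  [13] (1, 1, 0, 3, 2);  [14] (5, 2, 1, 0, 1);  [15] (3, 7, 2, 0, 0);  [16] (5, 2, 1, 0, 1);  [17] (5, 2, 1, 0, 1);  [18] (2, 1, 1, 4, 1)

The 18 indices split into 5 linkage classes (same alcove rep ⇔ same W_13-dot-orbit):

[[1, 4, 6, 12], [2, 5, 9, 11, 18], [3, 8, 13], [7, 10, 15], [14, 16, 17]]


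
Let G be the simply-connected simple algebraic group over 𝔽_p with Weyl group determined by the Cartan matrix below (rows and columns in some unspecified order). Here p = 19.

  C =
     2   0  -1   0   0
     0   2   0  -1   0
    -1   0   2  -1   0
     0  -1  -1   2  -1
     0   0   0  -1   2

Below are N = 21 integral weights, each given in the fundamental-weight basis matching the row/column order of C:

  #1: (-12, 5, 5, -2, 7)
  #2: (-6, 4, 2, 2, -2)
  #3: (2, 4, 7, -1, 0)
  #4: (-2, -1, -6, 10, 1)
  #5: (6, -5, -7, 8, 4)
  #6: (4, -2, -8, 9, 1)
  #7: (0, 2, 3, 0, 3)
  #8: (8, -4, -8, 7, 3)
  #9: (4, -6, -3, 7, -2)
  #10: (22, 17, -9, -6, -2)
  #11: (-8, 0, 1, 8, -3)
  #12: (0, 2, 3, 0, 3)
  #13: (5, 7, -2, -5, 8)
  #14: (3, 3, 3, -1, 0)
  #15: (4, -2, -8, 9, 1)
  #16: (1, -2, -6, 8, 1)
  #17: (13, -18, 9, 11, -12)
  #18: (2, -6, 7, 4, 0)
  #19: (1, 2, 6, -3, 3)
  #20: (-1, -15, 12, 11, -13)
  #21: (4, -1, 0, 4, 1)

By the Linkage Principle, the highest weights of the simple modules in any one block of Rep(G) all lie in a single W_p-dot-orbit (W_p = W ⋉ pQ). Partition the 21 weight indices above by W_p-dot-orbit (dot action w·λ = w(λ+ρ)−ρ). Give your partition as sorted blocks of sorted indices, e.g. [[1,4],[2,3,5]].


Cartan matrix: type D_5 (|W|=1920); un-permuting the 5 rows.

W_19-reps of the 21 weights in Ā_19 (same 5-coord order as C):

  λ_1 → (5, 0, 1, 5, 2);  λ_2 → (3, 5, 2, 0, 1);  λ_3 → (3, 5, 2, 0, 1);  λ_4 → (5, 0, 1, 5, 2);  λ_5 → (1, 3, 4, 1, 4);  λ_6 → (2, 1, 5, 2, 2);  λ_7 → (1, 3, 4, 1, 4);  λ_8 → (2, 1, 5, 2, 2);  λ_9 → (3, 5, 2, 0, 1);  λ_10 → (1, 3, 4, 1, 4);  λ_11 → (2, 1, 5, 2, 2);  λ_12 → (1, 3, 4, 1, 4);  λ_13 → (1, 3, 4, 1, 4);  λ_14 → (4, 4, 4, 0, 1);  λ_15 → (2, 1, 5, 2, 2);  λ_16 → (3, 1, 2, 3, 2);  λ_17 → (3, 5, 2, 0, 1);  λ_18 → (3, 5, 2, 0, 1);  λ_19 → (2, 1, 5, 2, 2);  λ_20 → (5, 0, 1, 5, 2);  λ_21 → (5, 0, 1, 5, 2)

Linkage partition of the 21 weights (6 classes, p=19):

[[1, 4, 20, 21], [2, 3, 9, 17, 18], [5, 7, 10, 12, 13], [6, 8, 11, 15, 19], [14], [16]]


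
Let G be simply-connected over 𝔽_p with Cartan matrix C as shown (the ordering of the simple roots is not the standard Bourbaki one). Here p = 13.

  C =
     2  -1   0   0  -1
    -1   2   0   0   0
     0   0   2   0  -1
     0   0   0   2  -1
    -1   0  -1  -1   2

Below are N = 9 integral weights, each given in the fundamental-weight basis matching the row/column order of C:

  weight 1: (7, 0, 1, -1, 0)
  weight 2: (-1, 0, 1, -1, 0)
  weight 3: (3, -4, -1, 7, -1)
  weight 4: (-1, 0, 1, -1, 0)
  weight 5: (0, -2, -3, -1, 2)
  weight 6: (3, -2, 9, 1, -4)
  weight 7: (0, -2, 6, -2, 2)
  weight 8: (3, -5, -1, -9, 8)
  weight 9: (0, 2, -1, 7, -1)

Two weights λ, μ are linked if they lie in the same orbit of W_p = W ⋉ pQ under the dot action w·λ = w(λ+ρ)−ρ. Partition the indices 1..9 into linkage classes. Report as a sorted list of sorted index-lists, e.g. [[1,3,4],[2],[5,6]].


C ↔ D_5 under row/col permutation; |W(D_5)| = 1920.

Each λ_j+ρ reduced to Ā_13; 5-tuples below use C's row order:

    λ_1+ρ ↦ (0, 1, 2, 0, 1)
    λ_2+ρ ↦ (0, 1, 2, 0, 1)
    λ_3+ρ ↦ (1, 3, 0, 8, 0)
    λ_4+ρ ↦ (0, 1, 2, 0, 1)
    λ_5+ρ ↦ (0, 1, 2, 0, 1)
    λ_6+ρ ↦ (0, 1, 7, 1, 2)
    λ_7+ρ ↦ (0, 1, 7, 1, 2)
    λ_8+ρ ↦ (1, 3, 0, 8, 0)
    λ_9+ρ ↦ (1, 3, 0, 8, 0)

Partition of {1..9} into 3 W_13-dot-orbits:

[[1, 2, 4, 5], [3, 8, 9], [6, 7]]


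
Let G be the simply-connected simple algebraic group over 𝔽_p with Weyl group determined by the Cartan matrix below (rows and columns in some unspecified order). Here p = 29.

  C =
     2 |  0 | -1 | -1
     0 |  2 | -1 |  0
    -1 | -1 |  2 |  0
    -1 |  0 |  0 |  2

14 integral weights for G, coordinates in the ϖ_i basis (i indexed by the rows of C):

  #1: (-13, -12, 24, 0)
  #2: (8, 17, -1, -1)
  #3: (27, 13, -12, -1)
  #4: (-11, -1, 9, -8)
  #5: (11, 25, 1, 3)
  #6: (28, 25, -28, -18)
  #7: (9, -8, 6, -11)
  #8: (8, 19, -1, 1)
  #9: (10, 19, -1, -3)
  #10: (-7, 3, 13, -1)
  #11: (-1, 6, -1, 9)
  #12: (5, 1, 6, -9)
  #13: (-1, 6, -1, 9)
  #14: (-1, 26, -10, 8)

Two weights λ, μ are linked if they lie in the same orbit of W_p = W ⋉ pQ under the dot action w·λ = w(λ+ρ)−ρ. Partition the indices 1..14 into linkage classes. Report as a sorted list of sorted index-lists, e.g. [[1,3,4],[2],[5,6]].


Dynkin diagram of C (from the 6 off-diagonal −1 entries): A_4.

W_29-reps of the 14 weights in Ā_29 (same 4-coord order as C):

    λ_1+ρ ↦ (1, 11, 2, 11)
    λ_2+ρ ↦ (9, 18, 0, 0)
    λ_3+ρ ↦ (15, 1, 11, 2)
    λ_4+ρ ↦ (0, 7, 0, 10)
    λ_5+ρ ↦ (1, 11, 2, 11)
    λ_6+ρ ↦ (15, 1, 11, 2)
    λ_7+ρ ↦ (0, 7, 0, 10)
    λ_8+ρ ↦ (9, 18, 0, 0)
    λ_9+ρ ↦ (9, 18, 0, 0)
    λ_10+ρ ↦ (0, 4, 8, 6)
    λ_11+ρ ↦ (0, 7, 0, 10)
    λ_12+ρ ↦ (2, 2, 5, 6)
    λ_13+ρ ↦ (0, 7, 0, 10)
    λ_14+ρ ↦ (9, 18, 0, 0)

These 14 weights hit 6 W_29-dot-orbits; sizes (2, 4, 2, 4, 1, 1):

[[1, 5], [2, 8, 9, 14], [3, 6], [4, 7, 11, 13], [10], [12]]


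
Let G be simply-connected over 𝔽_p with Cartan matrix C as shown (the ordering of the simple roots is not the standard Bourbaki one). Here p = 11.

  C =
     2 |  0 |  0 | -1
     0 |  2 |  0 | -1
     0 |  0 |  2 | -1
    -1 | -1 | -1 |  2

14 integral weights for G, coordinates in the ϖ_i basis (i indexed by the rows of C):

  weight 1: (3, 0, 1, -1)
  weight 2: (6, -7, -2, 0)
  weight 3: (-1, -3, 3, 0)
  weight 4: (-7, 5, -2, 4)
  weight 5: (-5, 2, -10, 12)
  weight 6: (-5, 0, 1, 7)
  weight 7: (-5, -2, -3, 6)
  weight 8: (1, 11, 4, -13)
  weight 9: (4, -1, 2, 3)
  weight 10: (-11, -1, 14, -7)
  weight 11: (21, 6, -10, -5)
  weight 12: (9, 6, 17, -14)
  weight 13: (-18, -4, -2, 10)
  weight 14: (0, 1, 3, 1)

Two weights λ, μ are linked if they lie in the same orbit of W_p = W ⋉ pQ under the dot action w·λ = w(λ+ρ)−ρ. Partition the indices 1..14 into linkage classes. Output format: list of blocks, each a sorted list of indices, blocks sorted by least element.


Cartan matrix: type D_4 (|W|=192); un-permuting the 4 rows.

Each λ_j+ρ reduced to Ā_11; 4-tuples below use C's row order:

    1: (4, 1, 2, 0)
    2: (1, 0, 5, 1)
    3: (1, 1, 3, 0)
    4: (4, 4, 1, 1)
    5: (1, 2, 4, 2)
    6: (4, 1, 2, 0)
    7: (4, 1, 2, 0)
    8: (4, 4, 1, 1)
    9: (4, 1, 2, 0)
    10: (4, 4, 1, 1)
    11: (1, 2, 4, 2)
    12: (4, 1, 2, 0)
    13: (1, 1, 3, 0)
    14: (1, 2, 4, 2)

The 14 indices split into 5 linkage classes (same alcove rep ⇔ same W_11-dot-orbit):

[[1, 6, 7, 9, 12], [2], [3, 13], [4, 8, 10], [5, 11, 14]]


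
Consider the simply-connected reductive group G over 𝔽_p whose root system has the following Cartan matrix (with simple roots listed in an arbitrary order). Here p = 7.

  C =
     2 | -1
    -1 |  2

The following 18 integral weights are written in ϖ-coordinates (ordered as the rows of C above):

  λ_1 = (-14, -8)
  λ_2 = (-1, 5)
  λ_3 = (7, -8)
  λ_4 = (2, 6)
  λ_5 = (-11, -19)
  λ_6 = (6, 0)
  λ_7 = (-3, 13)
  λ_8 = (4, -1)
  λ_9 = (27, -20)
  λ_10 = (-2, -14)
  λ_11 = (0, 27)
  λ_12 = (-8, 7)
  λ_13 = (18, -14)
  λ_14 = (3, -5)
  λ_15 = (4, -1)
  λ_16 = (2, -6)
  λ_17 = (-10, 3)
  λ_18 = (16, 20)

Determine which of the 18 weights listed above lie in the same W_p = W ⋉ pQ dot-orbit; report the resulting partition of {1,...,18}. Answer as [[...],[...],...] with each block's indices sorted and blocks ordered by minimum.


Dynkin diagram of C (from the 2 off-diagonal −1 entries): A_2.

Folding the 18 weights λ_j+ρ into Ā_7 (reps in the given 2-coord order):

  [1] (0, 6)
  [2] (0, 6)
  [3] (0, 6)
  [4] (0, 4)
  [5] (0, 4)
  [6] (6, 0)
  [7] (5, 0)
  [8] (5, 0)
  [9] (5, 0)
  [10] (0, 6)
  [11] (0, 6)
  [12] (6, 0)
  [13] (1, 5)
  [14] (0, 4)
  [15] (5, 0)
  [16] (2, 3)
  [17] (2, 3)
  [18] (0, 4)

Grouping the 18 weights by Ā_7-representative: 6 linkage classes.

[[1, 2, 3, 10, 11], [4, 5, 14, 18], [6, 12], [7, 8, 9, 15], [13], [16, 17]]


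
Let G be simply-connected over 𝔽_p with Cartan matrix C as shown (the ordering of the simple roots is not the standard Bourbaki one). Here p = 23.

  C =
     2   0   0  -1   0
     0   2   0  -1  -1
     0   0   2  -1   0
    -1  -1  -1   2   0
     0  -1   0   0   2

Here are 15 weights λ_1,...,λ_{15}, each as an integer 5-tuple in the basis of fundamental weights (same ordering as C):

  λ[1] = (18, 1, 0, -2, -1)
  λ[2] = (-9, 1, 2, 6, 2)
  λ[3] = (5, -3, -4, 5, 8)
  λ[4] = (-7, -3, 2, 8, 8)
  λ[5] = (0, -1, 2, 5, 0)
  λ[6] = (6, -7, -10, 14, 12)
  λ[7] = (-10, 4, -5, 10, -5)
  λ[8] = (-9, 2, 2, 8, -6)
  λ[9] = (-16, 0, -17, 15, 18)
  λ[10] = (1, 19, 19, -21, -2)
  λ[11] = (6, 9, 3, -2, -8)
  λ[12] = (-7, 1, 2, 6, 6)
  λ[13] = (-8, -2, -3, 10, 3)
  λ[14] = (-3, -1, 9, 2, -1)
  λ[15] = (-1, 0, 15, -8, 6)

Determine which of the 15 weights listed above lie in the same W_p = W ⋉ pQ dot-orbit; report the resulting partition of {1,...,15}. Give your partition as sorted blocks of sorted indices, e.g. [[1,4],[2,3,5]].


Type D_5, rank 5, |W|=1920; reorder rows/cols to standard.

Folding the 15 weights λ_j+ρ into Ā_23 (reps in the given 5-coord order):

  λ_1+ρ ↦ (18, 1, 0, 1, 0)
  λ_2+ρ ↦ (7, 1, 2, 1, 3)
  λ_3+ρ ↦ (6, 2, 3, 1, 7)
  λ_4+ρ ↦ (6, 2, 3, 1, 7)
  λ_5+ρ ↦ (1, 0, 3, 6, 1)
  λ_6+ρ ↦ (1, 0, 3, 6, 1)
  λ_7+ρ ↦ (7, 1, 2, 1, 3)
  λ_8+ρ ↦ (7, 1, 2, 1, 3)
  λ_9+ρ ↦ (0, 1, 1, 1, 5)
  λ_10+ρ ↦ (18, 1, 0, 1, 0)
  λ_11+ρ ↦ (6, 2, 3, 1, 7)
  λ_12+ρ ↦ (6, 2, 3, 1, 7)
  λ_13+ρ ↦ (7, 1, 2, 1, 3)
  λ_14+ρ ↦ (2, 0, 10, 1, 0)
  λ_15+ρ ↦ (1, 0, 3, 6, 1)

Partition of {1..15} into 6 W_23-dot-orbits:

[[1, 10], [2, 7, 8, 13], [3, 4, 11, 12], [5, 6, 15], [9], [14]]


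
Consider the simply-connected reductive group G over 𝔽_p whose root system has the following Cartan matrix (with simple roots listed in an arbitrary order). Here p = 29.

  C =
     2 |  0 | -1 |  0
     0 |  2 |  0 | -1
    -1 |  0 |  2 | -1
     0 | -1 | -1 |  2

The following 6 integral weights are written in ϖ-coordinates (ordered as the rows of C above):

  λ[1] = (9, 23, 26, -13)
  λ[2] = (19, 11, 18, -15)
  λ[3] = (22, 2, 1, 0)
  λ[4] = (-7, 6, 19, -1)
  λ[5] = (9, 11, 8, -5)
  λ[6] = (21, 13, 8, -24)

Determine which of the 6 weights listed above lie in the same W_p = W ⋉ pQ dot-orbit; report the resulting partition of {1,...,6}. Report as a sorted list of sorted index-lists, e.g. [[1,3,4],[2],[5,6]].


Root system A_4: the 4×4 matrix C matches after relabeling.

Each λ_j+ρ reduced to Ā_29; 4-tuples below use C's row order:

  1: (10, 8, 5, 4);  2: (10, 8, 5, 4);  3: (23, 3, 2, 1);  4: (6, 7, 14, 0);  5: (10, 8, 5, 4);  6: (6, 7, 14, 0)

Linkage partition of the 6 weights (3 classes, p=29):

[[1, 2, 5], [3], [4, 6]]


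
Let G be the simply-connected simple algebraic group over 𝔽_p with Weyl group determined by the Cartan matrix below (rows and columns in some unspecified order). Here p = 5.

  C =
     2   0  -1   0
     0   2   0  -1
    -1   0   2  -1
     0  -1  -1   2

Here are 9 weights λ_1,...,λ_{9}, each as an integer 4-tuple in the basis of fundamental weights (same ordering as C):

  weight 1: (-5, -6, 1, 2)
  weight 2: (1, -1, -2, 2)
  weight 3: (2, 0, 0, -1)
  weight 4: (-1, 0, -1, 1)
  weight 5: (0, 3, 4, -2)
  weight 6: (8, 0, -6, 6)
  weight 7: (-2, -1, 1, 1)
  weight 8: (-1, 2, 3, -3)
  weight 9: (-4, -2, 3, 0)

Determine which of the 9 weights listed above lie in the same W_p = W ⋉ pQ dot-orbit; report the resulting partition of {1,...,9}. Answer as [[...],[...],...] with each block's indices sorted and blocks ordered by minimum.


Cartan matrix: type A_4 (|W|=120); un-permuting the 4 rows.

Folding the 9 weights λ_j+ρ into Ā_5 (reps in the given 4-coord order):

  λ_1 → (0, 1, 2, 2);  λ_2 → (1, 0, 1, 2);  λ_3 → (3, 1, 1, 0);  λ_4 → (0, 1, 0, 2);  λ_5 → (3, 1, 1, 0);  λ_6 → (1, 0, 1, 2);  λ_7 → (1, 0, 1, 2);  λ_8 → (0, 1, 2, 2);  λ_9 → (3, 1, 1, 0)

The 9 indices split into 4 linkage classes (same alcove rep ⇔ same W_5-dot-orbit):

[[1, 8], [2, 6, 7], [3, 5, 9], [4]]


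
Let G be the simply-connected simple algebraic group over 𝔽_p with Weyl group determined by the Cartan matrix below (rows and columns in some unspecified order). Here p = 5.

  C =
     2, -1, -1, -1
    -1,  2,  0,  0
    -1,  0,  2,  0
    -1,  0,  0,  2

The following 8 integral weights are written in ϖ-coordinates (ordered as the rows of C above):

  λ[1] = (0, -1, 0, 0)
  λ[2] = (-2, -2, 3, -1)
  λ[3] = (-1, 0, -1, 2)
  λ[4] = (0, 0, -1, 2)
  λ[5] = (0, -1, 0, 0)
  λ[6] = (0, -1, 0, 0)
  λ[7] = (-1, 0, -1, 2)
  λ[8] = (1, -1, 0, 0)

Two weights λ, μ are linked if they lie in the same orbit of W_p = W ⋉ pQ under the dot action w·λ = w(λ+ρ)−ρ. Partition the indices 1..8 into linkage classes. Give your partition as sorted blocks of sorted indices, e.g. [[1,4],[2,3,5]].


D_4 Cartan matrix, 4 simple roots permuted; ρ=(1,1,1,1).

W_5-reps of the 8 weights in Ā_5 (same 4-coord order as C):

  1: (1, 0, 1, 1);  2: (1, 0, 1, 1);  3: (0, 1, 0, 3);  4: (0, 1, 0, 3);  5: (1, 0, 1, 1);  6: (1, 0, 1, 1);  7: (0, 1, 0, 3);  8: (1, 0, 1, 1)

These 8 weights hit 2 W_5-dot-orbits; sizes (5, 3):

[[1, 2, 5, 6, 8], [3, 4, 7]]


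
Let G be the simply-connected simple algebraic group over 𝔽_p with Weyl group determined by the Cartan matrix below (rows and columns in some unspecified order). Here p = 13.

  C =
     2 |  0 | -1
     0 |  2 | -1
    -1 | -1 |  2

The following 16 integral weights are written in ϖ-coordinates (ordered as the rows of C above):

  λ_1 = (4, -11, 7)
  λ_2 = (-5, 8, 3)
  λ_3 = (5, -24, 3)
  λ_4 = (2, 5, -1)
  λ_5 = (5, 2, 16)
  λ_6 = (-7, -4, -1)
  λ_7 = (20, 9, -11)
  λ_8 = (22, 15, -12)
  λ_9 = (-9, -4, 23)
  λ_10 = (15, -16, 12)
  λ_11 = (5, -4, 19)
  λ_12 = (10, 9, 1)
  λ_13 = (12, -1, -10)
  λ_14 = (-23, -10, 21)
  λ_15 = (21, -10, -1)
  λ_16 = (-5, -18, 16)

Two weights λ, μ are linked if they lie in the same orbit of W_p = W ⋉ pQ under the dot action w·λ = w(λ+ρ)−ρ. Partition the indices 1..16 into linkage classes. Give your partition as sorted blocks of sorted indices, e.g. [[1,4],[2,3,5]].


Root system A_3: the 3×3 matrix C matches after relabeling.

Each λ_j+ρ reduced to Ā_13; 3-tuples below use C's row order:

  1: (3, 8, 2)
  2: (4, 9, 0)
  3: (3, 6, 0)
  4: (3, 6, 0)
  5: (3, 6, 0)
  6: (3, 6, 0)
  7: (3, 8, 2)
  8: (1, 8, 2)
  9: (3, 8, 2)
  10: (1, 0, 2)
  11: (3, 6, 0)
  12: (1, 0, 2)
  13: (4, 9, 0)
  14: (4, 9, 0)
  15: (4, 9, 0)
  16: (4, 9, 0)

5 distinct reps among the 16 weights ⇒ 5 W_13-linkage classes:

[[1, 7, 9], [2, 13, 14, 15, 16], [3, 4, 5, 6, 11], [8], [10, 12]]


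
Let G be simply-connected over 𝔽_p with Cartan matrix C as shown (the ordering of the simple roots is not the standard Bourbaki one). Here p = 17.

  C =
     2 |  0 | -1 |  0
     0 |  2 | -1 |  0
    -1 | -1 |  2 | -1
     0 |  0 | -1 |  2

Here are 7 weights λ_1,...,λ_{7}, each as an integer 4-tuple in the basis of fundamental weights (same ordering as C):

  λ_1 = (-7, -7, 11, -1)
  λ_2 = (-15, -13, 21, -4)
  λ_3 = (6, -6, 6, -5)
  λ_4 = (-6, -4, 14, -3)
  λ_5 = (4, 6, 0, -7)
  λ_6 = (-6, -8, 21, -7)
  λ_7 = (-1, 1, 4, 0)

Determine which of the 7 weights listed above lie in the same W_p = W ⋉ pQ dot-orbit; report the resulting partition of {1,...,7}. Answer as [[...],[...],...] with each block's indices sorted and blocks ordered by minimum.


D_4 Cartan matrix, 4 simple roots permuted; ρ=(1,1,1,1).

Alcove-folded reps (p=17, 7 weights, presented ϖ-order):

    λ_1+ρ ↦ (6, 6, 0, 0)
    λ_2+ρ ↦ (5, 3, 2, 2)
    λ_3+ρ ↦ (5, 3, 2, 2)
    λ_4+ρ ↦ (5, 3, 2, 2)
    λ_5+ρ ↦ (0, 2, 5, 1)
    λ_6+ρ ↦ (0, 2, 5, 1)
    λ_7+ρ ↦ (0, 2, 5, 1)

Linkage partition of the 7 weights (3 classes, p=17):

[[1], [2, 3, 4], [5, 6, 7]]


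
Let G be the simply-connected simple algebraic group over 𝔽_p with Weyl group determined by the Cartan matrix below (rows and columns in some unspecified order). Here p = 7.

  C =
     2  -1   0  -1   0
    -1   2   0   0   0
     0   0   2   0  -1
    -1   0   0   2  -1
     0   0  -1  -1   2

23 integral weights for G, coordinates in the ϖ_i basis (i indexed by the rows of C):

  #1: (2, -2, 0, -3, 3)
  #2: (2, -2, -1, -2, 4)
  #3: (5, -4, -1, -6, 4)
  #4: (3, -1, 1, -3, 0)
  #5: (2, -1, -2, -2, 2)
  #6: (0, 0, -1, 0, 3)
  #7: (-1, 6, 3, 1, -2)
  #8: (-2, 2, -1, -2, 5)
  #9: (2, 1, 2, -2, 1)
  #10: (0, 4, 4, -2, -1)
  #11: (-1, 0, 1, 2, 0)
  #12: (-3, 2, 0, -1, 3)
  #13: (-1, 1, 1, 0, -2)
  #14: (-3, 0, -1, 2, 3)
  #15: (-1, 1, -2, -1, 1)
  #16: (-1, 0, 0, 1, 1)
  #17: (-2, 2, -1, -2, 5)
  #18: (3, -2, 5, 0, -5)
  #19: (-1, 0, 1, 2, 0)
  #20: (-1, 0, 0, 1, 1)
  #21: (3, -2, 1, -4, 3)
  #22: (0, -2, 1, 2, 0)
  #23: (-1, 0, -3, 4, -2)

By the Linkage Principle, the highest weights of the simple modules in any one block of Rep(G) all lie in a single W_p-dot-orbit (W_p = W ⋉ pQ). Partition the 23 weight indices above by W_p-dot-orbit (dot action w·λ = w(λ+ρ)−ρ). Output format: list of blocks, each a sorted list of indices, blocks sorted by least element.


Root system A_5: the 5×5 matrix C matches after relabeling.

Alcove-folded reps (p=7, 23 weights, presented ϖ-order):

  1: (0, 1, 1, 2, 2) · 2: (1, 1, 0, 1, 4) · 3: (2, 1, 0, 3, 0) · 4: (2, 0, 1, 1, 1) · 5: (2, 0, 1, 1, 1) · 6: (1, 1, 0, 1, 4) · 7: (0, 2, 1, 0, 1) · 8: (1, 1, 0, 1, 4) · 9: (2, 0, 1, 1, 1) · 10: (0, 2, 1, 0, 1) · 11: (0, 1, 2, 3, 1) · 12: (0, 1, 1, 2, 2) · 13: (0, 2, 1, 0, 1) · 14: (1, 1, 0, 1, 4) · 15: (0, 2, 1, 0, 1) · 16: (0, 1, 1, 2, 2) · 17: (1, 1, 0, 1, 4) · 18: (0, 1, 2, 3, 1) · 19: (0, 1, 2, 3, 1) · 20: (0, 1, 1, 2, 2) · 21: (0, 1, 2, 3, 1) · 22: (0, 1, 2, 3, 1) · 23: (0, 1, 1, 2, 2)

Linkage partition of the 23 weights (6 classes, p=7):

[[1, 12, 16, 20, 23], [2, 6, 8, 14, 17], [3], [4, 5, 9], [7, 10, 13, 15], [11, 18, 19, 21, 22]]


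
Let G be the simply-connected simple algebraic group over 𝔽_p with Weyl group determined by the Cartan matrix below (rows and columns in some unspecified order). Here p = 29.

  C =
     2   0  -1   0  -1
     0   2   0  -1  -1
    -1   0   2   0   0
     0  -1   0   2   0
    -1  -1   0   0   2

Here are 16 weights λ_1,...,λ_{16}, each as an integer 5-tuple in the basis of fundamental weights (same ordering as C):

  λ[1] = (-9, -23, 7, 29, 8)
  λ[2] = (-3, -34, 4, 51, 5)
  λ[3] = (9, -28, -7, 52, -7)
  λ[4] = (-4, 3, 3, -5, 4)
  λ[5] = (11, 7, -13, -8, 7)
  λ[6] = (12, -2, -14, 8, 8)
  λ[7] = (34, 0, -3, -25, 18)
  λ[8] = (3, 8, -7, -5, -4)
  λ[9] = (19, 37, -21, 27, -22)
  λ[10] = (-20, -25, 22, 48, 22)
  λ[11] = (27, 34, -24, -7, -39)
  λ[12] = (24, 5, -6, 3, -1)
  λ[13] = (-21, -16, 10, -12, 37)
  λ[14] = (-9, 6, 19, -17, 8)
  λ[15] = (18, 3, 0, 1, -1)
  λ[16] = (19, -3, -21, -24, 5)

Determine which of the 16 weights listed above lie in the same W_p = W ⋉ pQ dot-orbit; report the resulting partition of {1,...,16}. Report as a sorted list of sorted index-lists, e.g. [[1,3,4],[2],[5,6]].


Cartan matrix: type A_5 (|W|=720); un-permuting the 5 rows.

Each λ_j+ρ reduced to Ā_29; 5-tuples below use C's row order:

  [1] (0, 1, 12, 7, 8);  [2] (3, 0, 1, 4, 2);  [3] (3, 0, 1, 4, 2);  [4] (3, 0, 1, 4, 2);  [5] (0, 1, 12, 7, 8);  [6] (0, 1, 12, 7, 8);  [7] (3, 0, 1, 4, 2);  [8] (3, 0, 1, 4, 2);  [9] (0, 1, 12, 7, 8);  [10] (19, 4, 1, 2, 0);  [11] (19, 4, 1, 2, 0);  [12] (19, 4, 1, 2, 0);  [13] (3, 3, 0, 6, 8);  [14] (0, 1, 12, 7, 8);  [15] (19, 4, 1, 2, 0);  [16] (19, 4, 1, 2, 0)

Linkage partition of the 16 weights (4 classes, p=29):

[[1, 5, 6, 9, 14], [2, 3, 4, 7, 8], [10, 11, 12, 15, 16], [13]]


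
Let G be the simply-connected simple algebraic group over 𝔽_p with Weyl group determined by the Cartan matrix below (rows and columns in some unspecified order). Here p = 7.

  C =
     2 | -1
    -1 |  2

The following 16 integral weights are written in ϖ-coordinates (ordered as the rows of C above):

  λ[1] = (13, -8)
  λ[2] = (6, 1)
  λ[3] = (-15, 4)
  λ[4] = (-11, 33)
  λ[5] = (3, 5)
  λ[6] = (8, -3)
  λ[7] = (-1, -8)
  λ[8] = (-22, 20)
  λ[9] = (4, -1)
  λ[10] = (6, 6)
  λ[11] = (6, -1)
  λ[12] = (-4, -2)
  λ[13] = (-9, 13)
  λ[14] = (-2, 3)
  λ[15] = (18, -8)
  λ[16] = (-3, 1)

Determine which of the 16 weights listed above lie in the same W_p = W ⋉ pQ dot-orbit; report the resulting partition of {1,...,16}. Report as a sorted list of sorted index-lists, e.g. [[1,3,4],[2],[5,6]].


Dynkin diagram of C (from the 2 off-diagonal −1 entries): A_2.

Ā_7 reps of the 16 weights (A_2, coords as presented):

  λ_1+ρ ↦ (0, 0) · λ_2+ρ ↦ (5, 0) · λ_3+ρ ↦ (2, 0) · λ_4+ρ ↦ (1, 3) · λ_5+ρ ↦ (1, 3) · λ_6+ρ ↦ (5, 0) · λ_7+ρ ↦ (7, 0) · λ_8+ρ ↦ (0, 0) · λ_9+ρ ↦ (5, 0) · λ_10+ρ ↦ (0, 0) · λ_11+ρ ↦ (7, 0) · λ_12+ρ ↦ (1, 3) · λ_13+ρ ↦ (0, 1) · λ_14+ρ ↦ (1, 3) · λ_15+ρ ↦ (5, 0) · λ_16+ρ ↦ (2, 0)

These 16 weights hit 6 W_7-dot-orbits; sizes (3, 4, 2, 4, 2, 1):

[[1, 8, 10], [2, 6, 9, 15], [3, 16], [4, 5, 12, 14], [7, 11], [13]]


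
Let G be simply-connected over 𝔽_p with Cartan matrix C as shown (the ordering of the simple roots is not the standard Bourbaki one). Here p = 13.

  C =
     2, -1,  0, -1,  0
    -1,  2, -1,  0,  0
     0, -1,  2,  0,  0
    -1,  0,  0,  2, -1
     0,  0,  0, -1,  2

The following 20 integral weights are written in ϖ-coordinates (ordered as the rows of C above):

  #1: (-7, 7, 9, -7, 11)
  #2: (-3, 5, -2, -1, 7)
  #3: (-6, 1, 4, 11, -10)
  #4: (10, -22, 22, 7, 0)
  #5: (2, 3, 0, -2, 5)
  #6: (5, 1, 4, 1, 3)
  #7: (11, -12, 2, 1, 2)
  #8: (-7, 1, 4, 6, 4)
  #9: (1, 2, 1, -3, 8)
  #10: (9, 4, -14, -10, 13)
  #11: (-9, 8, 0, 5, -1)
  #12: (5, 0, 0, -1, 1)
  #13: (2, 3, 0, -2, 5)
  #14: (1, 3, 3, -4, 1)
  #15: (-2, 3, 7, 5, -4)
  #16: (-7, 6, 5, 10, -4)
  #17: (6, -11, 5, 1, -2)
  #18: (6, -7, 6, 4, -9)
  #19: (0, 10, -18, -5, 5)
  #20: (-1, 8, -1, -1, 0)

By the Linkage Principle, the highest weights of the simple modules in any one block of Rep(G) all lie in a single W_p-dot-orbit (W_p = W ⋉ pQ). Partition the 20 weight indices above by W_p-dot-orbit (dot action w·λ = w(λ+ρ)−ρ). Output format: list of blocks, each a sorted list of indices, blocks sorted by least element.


Dynkin diagram of C (from the 8 off-diagonal −1 entries): A_5.

Ā_13 reps of the 20 weights (A_5, coords as presented):

    λ_1 → (2, 4, 1, 1, 5)
    λ_2 → (0, 3, 1, 2, 6)
    λ_3 → (0, 3, 1, 2, 6)
    λ_4 → (0, 3, 1, 2, 6)
    λ_5 → (2, 4, 1, 1, 5)
    λ_6 → (6, 1, 1, 0, 2)
    λ_7 → (1, 3, 4, 1, 1)
    λ_8 → (2, 4, 1, 1, 5)
    λ_9 → (0, 3, 1, 2, 6)
    λ_10 → (6, 1, 1, 0, 2)
    λ_11 → (6, 1, 1, 0, 2)
    λ_12 → (6, 1, 1, 0, 2)
    λ_13 → (2, 4, 1, 1, 5)
    λ_14 → (1, 3, 4, 1, 1)
    λ_15 → (1, 3, 4, 1, 1)
    λ_16 → (6, 1, 1, 0, 2)
    λ_17 → (1, 3, 4, 1, 1)
    λ_18 → (2, 4, 1, 1, 5)
    λ_19 → (1, 3, 4, 1, 1)
    λ_20 → (0, 9, 0, 0, 1)

Linkage partition of the 20 weights (5 classes, p=13):

[[1, 5, 8, 13, 18], [2, 3, 4, 9], [6, 10, 11, 12, 16], [7, 14, 15, 17, 19], [20]]


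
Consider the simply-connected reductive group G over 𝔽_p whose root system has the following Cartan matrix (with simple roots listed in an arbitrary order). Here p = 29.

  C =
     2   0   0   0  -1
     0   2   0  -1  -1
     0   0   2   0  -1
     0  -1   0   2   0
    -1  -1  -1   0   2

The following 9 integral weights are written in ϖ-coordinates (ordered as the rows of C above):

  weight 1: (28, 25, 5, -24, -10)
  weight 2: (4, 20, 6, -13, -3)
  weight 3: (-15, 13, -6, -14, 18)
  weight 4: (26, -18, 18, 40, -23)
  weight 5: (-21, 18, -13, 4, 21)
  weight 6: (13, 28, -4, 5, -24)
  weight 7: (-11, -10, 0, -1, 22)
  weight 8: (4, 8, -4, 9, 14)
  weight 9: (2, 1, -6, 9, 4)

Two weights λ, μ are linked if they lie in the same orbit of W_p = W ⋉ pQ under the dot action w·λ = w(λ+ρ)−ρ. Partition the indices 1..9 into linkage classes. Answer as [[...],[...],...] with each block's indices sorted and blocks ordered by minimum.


Dynkin diagram of C (from the 8 off-diagonal −1 entries): D_5.

λ_j+ρ reflected into Ā_29 (⟨·,θ^∨⟩≤29); 5-tuples as given:

  1: (3, 0, 14, 0, 3);  2: (3, 2, 5, 10, 0);  3: (10, 0, 1, 9, 4);  4: (3, 2, 5, 10, 0);  5: (3, 2, 5, 10, 0);  6: (3, 0, 14, 0, 3);  7: (10, 0, 1, 9, 4);  8: (3, 2, 5, 10, 0);  9: (3, 2, 5, 10, 0)

Linkage partition of the 9 weights (3 classes, p=29):

[[1, 6], [2, 4, 5, 8, 9], [3, 7]]


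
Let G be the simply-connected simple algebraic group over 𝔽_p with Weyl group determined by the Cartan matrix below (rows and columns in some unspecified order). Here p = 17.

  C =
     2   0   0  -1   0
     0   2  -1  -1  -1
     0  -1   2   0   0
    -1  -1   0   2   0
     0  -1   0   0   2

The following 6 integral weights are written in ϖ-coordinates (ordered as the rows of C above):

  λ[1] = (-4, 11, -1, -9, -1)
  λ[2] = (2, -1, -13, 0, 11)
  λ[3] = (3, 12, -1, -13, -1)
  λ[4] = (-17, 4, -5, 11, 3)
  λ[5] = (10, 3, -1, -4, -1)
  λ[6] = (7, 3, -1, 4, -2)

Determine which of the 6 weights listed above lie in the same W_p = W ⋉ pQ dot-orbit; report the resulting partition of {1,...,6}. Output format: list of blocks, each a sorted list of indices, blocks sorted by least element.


Dynkin diagram of C (from the 8 off-diagonal −1 entries): D_5.

Ā_17 reps of the 6 weights (D_5, coords as presented):

  1: (8, 1, 0, 3, 0);  2: (8, 1, 0, 3, 0);  3: (8, 1, 0, 3, 0);  4: (8, 1, 0, 3, 0);  5: (8, 1, 0, 3, 0);  6: (5, 0, 0, 3, 1)

Grouping the 6 weights by Ā_17-representative: 2 linkage classes.

[[1, 2, 3, 4, 5], [6]]
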